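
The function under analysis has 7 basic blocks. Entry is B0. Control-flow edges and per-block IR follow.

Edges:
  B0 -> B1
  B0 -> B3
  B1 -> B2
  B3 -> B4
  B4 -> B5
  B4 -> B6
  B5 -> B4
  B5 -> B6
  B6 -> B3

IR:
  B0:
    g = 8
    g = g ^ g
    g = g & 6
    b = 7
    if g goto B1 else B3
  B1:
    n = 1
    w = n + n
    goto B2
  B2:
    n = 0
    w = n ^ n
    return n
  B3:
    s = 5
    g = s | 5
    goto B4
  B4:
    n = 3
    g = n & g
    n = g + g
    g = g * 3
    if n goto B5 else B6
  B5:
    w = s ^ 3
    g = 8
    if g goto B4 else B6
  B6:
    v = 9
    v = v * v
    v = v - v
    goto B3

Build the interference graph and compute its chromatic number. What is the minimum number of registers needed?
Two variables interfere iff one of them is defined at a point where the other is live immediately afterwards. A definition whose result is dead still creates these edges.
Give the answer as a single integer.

def/use:
  B0 def {b,g} use ∅
  B1 def {n,w} use ∅
  B2 def {n,w} use ∅
  B3 def {g,s} use ∅
  B4 def {g,n} use {g}
  B5 def {g,w} use {s}
  B6 def {v} use ∅

Backward fixpoint:
  B0 li=∅ lo=∅
  B1 li=∅ lo=∅
  B2 li=∅ lo=∅
  B3 li=∅ lo={g,s}
  B4 li={g,s} lo={s}
  B5 li={s} lo={g,s}
  B6 li=∅ lo=∅

Conflict graph:
  b: {g}
  g: {b,n,s}
  n: {g,s,w}
  s: {g,n,w}
  v: ∅
  w: {n,s}

Registers:
  lower bound: {g,n,s} mutually conflict ⇒ χ ≥ 3
  3-colouring: R0={g,v,w}  R1={b,n}  R2={s}
  χ = 3

Answer: 3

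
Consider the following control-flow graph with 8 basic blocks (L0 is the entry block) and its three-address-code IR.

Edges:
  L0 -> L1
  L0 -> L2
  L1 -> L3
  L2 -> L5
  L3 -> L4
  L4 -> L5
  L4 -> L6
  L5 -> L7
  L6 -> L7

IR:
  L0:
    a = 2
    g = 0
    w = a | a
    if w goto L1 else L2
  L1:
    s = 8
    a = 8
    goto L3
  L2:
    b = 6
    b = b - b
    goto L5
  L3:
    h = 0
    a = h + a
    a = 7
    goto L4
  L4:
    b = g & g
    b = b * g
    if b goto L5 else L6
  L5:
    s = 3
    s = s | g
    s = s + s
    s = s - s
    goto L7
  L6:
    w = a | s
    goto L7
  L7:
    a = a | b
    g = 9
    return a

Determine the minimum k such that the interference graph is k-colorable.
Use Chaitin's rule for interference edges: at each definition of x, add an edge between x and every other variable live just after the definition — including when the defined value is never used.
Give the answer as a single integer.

Per-block:
  L0: def={a,g,w} ue=∅
  L1: def={a,s} ue=∅
  L2: def={b} ue=∅
  L3: def={a,h} ue={a}
  L4: def={b} ue={g}
  L5: def={s} ue={g}
  L6: def={w} ue={a,s}
  L7: def={a,g} ue={a,b}

Backward fixpoint:
  live L0: ∅→{a,g}
  live L1: {g}→{a,g,s}
  live L2: {a,g}→{a,b,g}
  live L3: {a,g,s}→{a,g,s}
  live L4: {a,g,s}→{a,b,g,s}
  live L5: {a,b,g}→{a,b}
  live L6: {a,b,s}→{a,b}
  live L7: {a,b}→∅

Conflict graph:
  a: {b,g,h,s,w}
  b: {a,g,s,w}
  g: {a,b,h,s,w}
  h: {a,g,s}
  s: {a,b,g,h}
  w: {a,b,g}

Chromatic number:
  clique {a,b,g,s} ⇒ need ≥ 4
  4-colouring: R0={a}  R1={g}  R2={b,h}  R3={s,w}
  χ = 4

Answer: 4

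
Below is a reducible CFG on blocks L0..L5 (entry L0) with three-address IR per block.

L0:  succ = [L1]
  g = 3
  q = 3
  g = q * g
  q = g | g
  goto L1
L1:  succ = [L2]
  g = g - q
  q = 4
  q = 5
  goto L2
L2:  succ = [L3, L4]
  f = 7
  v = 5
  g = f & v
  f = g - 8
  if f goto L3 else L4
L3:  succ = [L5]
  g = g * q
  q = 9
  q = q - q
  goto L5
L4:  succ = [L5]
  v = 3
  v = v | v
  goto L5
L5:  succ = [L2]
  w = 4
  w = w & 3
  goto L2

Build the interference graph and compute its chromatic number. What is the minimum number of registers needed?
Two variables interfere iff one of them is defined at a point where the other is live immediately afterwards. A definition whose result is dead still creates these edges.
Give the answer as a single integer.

Block summaries:
  L0: def={g,q} ue=∅
  L1: def={g,q} ue={g,q}
  L2: def={f,g,v} ue=∅
  L3: def={g,q} ue={g,q}
  L4: def={v} ue=∅
  L5: def={w} ue=∅

Backward fixpoint:
  live L0: ∅→{g,q}
  live L1: {g,q}→{q}
  live L2: {q}→{g,q}
  live L3: {g,q}→{q}
  live L4: {q}→{q}
  live L5: {q}→{q}

Interference:
  f: {g,q,v}
  g: {f,q}
  q: {f,g,v,w}
  v: {f,q}
  w: {q}

Colouring:
  lower bound: {f,g,q} mutually conflict ⇒ χ ≥ 3
  assign f→c1 g→c2 q→c0 v→c2 w→c1 — no edge inside a register ⇒ χ ≤ 3
  χ = 3

Answer: 3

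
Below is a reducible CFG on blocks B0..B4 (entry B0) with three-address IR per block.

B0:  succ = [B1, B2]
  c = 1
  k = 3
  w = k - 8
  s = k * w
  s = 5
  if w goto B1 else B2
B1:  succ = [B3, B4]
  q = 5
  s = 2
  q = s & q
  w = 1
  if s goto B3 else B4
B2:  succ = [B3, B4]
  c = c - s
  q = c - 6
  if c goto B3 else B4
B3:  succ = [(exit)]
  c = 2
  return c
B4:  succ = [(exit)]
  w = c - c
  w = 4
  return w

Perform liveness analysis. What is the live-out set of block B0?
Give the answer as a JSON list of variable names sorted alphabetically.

Per-block:
  B0 def {c,k,s,w} use ∅
  B1 def {q,s,w} use ∅
  B2 def {c,q} use {c,s}
  B3 def {c} use ∅
  B4 def {w} use {c}

Backward fixpoint:
  live B0: ∅→{c,s}
  live B1: {c}→{c}
  live B2: {c,s}→{c}
  live B3: ∅→∅
  live B4: {c}→∅

live-out(B0) = ["c", "s"]

Answer: ["c", "s"]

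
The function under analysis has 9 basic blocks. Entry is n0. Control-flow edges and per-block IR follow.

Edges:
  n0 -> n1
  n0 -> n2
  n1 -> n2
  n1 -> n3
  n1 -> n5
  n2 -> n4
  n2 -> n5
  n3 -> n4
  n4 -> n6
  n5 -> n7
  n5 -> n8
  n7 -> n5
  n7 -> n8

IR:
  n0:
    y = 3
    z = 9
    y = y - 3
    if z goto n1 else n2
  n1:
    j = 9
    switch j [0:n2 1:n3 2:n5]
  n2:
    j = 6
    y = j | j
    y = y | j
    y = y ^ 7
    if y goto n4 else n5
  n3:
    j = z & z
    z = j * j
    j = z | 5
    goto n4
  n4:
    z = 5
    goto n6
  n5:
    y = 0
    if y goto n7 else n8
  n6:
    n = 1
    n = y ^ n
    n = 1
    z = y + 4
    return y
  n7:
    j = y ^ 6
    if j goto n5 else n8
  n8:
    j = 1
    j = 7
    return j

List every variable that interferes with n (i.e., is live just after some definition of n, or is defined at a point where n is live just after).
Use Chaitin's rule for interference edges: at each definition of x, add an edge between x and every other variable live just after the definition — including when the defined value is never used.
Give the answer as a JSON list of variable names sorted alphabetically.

Answer: ["y"]

Working:
Per-block:
  n0: {y,z} / ∅
  n1: {j} / ∅
  n2: {j,y} / ∅
  n3: {j,z} / {z}
  n4: {z} / ∅
  n5: {y} / ∅
  n6: {n,z} / {y}
  n7: {j} / {y}
  n8: {j} / ∅

Liveness:
  n0 li=∅ lo={y,z}
  n1 li={y,z} lo={y,z}
  n2 li=∅ lo={y}
  n3 li={y,z} lo={y}
  n4 li={y} lo={y}
  n5 li=∅ lo={y}
  n6 li={y} lo=∅
  n7 li={y} lo=∅
  n8 li=∅ lo=∅

Interfere edges:
  j — {y,z}
  n — {y}
  y — {j,n,z}
  z — {j,y}

N(n) = ["y"]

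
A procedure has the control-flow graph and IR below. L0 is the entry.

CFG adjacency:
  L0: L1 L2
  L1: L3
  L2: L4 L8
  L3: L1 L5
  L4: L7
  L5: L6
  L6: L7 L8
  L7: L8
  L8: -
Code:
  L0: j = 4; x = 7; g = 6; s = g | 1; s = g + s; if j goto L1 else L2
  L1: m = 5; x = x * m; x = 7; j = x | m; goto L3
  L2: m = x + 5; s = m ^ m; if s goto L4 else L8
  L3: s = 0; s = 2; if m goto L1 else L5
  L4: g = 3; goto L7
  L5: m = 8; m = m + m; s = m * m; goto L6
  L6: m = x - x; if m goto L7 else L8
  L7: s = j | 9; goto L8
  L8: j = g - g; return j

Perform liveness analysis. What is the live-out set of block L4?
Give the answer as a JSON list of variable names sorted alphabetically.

Answer: ["g", "j"]

Derivation:
def/use:
  L0: {g,j,s,x} / ∅
  L1: {j,m,x} / {x}
  L2: {m,s} / {x}
  L3: {s} / {m}
  L4: {g} / ∅
  L5: {m,s} / ∅
  L6: {m} / {x}
  L7: {s} / {j}
  L8: {j} / {g}

Liveness:
  live L0: ∅→{g,j,x}
  live L1: {g,x}→{g,j,m,x}
  live L2: {g,j,x}→{g,j}
  live L3: {g,j,m,x}→{g,j,x}
  live L4: {j}→{g,j}
  live L5: {g,j,x}→{g,j,x}
  live L6: {g,j,x}→{g,j}
  live L7: {g,j}→{g}
  live L8: {g}→∅

live-out(L4) = ["g", "j"]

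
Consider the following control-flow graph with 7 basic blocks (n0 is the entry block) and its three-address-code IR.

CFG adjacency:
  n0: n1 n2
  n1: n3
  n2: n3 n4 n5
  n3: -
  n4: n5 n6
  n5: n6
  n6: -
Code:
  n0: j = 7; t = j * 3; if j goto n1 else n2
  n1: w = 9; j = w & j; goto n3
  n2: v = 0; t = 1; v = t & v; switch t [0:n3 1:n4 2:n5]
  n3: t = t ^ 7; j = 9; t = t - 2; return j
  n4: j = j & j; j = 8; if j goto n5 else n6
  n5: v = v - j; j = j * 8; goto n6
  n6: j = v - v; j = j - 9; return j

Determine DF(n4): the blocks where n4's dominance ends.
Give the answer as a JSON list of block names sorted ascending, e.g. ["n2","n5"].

idom tree: n1←n0 n2←n0 n3←n0 n4←n2 n5←n2 n6←n2
Dom∩ at merges:
  n3: preds {n1,n2}: {n0,n1} ∩ {n0,n2} = {n0}; idom=n0
  n5: preds {n2,n4}: {n0,n2} ∩ {n0,n2,n4} = {n0,n2}; idom=n2
  n6: preds {n4,n5}: {n0,n2,n4} ∩ {n0,n2,n5} = {n0,n2}; idom=n2

DF walk-up:
  join n3 pred n1: n1 stop@n0
  join n3 pred n2: n2 stop@n0
  join n5 pred n2: · stop@n2
  join n5 pred n4: n4 stop@n2
  join n6 pred n4: n4 stop@n2
  join n6 pred n5: n5 stop@n2
  n0: DF=∅
  n1: DF={n3}
  n2: DF={n3}
  n3: DF=∅
  n4: DF={n5,n6}
  n5: DF={n6}
  n6: DF=∅

DF(n4) = ["n5", "n6"]

Answer: ["n5", "n6"]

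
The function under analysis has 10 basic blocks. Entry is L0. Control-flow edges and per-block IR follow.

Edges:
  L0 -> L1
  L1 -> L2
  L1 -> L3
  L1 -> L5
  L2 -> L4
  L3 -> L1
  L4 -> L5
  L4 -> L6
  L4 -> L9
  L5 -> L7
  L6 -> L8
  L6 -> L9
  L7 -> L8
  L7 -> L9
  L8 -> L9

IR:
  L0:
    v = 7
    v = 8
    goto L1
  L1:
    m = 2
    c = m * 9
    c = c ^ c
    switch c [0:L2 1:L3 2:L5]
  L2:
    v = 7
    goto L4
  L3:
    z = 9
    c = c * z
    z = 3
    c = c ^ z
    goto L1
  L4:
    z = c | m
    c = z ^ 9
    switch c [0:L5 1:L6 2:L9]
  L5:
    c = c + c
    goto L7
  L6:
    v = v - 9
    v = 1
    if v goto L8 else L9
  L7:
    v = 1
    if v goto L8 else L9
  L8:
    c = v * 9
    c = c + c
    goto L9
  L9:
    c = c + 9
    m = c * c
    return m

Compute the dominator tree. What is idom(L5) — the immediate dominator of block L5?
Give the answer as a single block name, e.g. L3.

Answer: L1

Analysis:
idom tree: L1←L0 L2←L1 L3←L1 L4←L2 L5←L1 L6←L4 L7←L5 L8←L1 L9←L1
Join-block Dom:
  L1: preds {L0,L3}: {L0} ∩ {L0,L1,L3} = {L0}; idom=L0
  L5: preds {L1,L4}: {L0,L1} ∩ {L0,L1,L2,L4} = {L0,L1}; idom=L1
  L8: preds {L6,L7}: {L0,L1,L2,L4,L6} ∩ {L0,L1,L5,L7} = {L0,L1}; idom=L1
  L9: preds {L4,L6,L7,L8}: {L0,L1,L2,L4} ∩ {L0,L1,L2,L4,L6} ∩ {L0,L1,L5,L7} ∩ {L0,L1,L8} = {L0,L1}; idom=L1

idom(L5) = L1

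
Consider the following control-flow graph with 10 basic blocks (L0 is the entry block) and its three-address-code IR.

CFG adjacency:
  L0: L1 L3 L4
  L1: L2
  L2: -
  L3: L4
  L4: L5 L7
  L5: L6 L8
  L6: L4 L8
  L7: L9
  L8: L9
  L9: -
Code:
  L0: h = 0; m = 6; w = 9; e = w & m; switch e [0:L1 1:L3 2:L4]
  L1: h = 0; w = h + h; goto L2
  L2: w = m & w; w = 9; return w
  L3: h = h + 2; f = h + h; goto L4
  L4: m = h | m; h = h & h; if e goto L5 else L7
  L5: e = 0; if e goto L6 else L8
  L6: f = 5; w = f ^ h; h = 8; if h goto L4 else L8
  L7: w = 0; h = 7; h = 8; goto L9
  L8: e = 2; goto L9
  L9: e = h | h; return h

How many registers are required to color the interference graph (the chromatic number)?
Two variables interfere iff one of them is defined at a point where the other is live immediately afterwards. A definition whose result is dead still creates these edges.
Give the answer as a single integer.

def/use:
  L0: {e,h,m,w} / ∅
  L1: {h,w} / ∅
  L2: {w} / {m,w}
  L3: {f,h} / {h}
  L4: {h,m} / {e,h,m}
  L5: {e} / ∅
  L6: {f,h,w} / {h}
  L7: {h,w} / ∅
  L8: {e} / ∅
  L9: {e} / {h}

Backward fixpoint:
  L0 li=∅ lo={e,h,m}
  L1 li={m} lo={m,w}
  L2 li={m,w} lo=∅
  L3 li={e,h,m} lo={e,h,m}
  L4 li={e,h,m} lo={h,m}
  L5 li={h,m} lo={e,h,m}
  L6 li={e,h,m} lo={e,h,m}
  L7 li=∅ lo={h}
  L8 li={h} lo={h}
  L9 li={h} lo=∅

Interfere edges:
  e: {f,h,m,w}
  f: {e,h,m}
  h: {e,f,m,w}
  m: {e,f,h,w}
  w: {e,h,m}

Chromatic number:
  clique {e,f,h,m} ⇒ need ≥ 4
  assign e→c0 f→c3 h→c1 m→c2 w→c3 — no edge inside a register ⇒ χ ≤ 4
  χ = 4

Answer: 4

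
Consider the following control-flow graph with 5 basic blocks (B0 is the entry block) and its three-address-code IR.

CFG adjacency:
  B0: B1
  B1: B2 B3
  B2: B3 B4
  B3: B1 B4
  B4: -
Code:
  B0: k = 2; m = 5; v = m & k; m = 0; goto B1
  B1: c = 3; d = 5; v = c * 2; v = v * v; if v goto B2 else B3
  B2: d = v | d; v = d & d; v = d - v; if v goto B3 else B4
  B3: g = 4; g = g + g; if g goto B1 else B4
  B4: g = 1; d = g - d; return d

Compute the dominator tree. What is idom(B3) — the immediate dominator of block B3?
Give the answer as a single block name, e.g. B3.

idom tree: B1←B0 B2←B1 B3←B1 B4←B1
Join-block Dom:
  B1: preds {B0,B3}: {B0} ∩ {B0,B1,B3} = {B0}; idom=B0
  B3: preds {B1,B2}: {B0,B1} ∩ {B0,B1,B2} = {B0,B1}; idom=B1
  B4: preds {B2,B3}: {B0,B1,B2} ∩ {B0,B1,B3} = {B0,B1}; idom=B1

idom(B3) = B1

Answer: B1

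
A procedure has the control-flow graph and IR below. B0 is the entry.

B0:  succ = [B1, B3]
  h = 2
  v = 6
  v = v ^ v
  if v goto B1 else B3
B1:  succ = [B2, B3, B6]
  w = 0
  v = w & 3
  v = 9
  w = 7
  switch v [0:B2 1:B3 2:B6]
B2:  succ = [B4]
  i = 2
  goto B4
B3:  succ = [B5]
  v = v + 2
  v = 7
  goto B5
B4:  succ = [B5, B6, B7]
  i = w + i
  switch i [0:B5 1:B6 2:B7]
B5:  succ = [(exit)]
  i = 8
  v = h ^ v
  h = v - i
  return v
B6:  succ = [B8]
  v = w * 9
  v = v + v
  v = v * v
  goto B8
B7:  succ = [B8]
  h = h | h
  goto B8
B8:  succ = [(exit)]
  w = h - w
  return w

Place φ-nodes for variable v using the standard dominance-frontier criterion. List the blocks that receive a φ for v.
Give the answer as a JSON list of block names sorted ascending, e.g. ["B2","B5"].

idom tree: B1←B0 B2←B1 B3←B0 B4←B2 B5←B0 B6←B1 B7←B4 B8←B1
Join-block Dom:
  B3: preds {B0,B1}: {B0} ∩ {B0,B1} = {B0}; idom=B0
  B5: preds {B3,B4}: {B0,B3} ∩ {B0,B1,B2,B4} = {B0}; idom=B0
  B6: preds {B1,B4}: {B0,B1} ∩ {B0,B1,B2,B4} = {B0,B1}; idom=B1
  B8: preds {B6,B7}: {B0,B1,B6} ∩ {B0,B1,B2,B4,B7} = {B0,B1}; idom=B1

DF derivation:
  join B3 pred B0: · stop@B0
  join B3 pred B1: B1 stop@B0
  join B5 pred B3: B3 stop@B0
  join B5 pred B4: B4→B2→B1 stop@B0
  join B6 pred B1: · stop@B1
  join B6 pred B4: B4→B2 stop@B1
  join B8 pred B6: B6 stop@B1
  join B8 pred B7: B7→B4→B2 stop@B1
  DF(B0)=∅
  DF(B1)={B3,B5}
  DF(B2)={B5,B6,B8}
  DF(B3)={B5}
  DF(B4)={B5,B6,B8}
  DF(B5)=∅
  DF(B6)={B8}
  DF(B7)={B8}
  DF(B8)=∅

φ for v: defs {B0,B1,B3,B5,B6}
  DF⁺ = {B3,B5,B8}

Answer: ["B3", "B5", "B8"]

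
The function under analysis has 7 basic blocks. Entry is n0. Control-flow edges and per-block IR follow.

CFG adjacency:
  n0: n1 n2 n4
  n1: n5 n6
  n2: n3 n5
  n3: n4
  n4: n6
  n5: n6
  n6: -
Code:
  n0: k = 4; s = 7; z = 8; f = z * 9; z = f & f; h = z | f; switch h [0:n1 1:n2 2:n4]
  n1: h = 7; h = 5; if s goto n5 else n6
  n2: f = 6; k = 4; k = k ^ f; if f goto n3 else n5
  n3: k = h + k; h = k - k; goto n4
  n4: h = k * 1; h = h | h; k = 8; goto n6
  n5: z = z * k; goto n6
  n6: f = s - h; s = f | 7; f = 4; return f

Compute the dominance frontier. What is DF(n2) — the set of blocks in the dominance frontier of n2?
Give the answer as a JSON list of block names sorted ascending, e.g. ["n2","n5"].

Answer: ["n4", "n5"]

Working:
idom tree: n1←n0 n2←n0 n3←n2 n4←n0 n5←n0 n6←n0
Dom at joins:
  n4: preds {n0,n3}: {n0} ∩ {n0,n2,n3} = {n0}; idom=n0
  n5: preds {n1,n2}: {n0,n1} ∩ {n0,n2} = {n0}; idom=n0
  n6: preds {n1,n4,n5}: {n0,n1} ∩ {n0,n4} ∩ {n0,n5} = {n0}; idom=n0

DF walk-up:
  n4←n0: walk · to n0
  n4←n3: walk n3→n2 to n0
  n5←n1: walk n1 to n0
  n5←n2: walk n2 to n0
  n6←n1: walk n1 to n0
  n6←n4: walk n4 to n0
  n6←n5: walk n5 to n0
  n0: DF=∅
  n1: DF={n5,n6}
  n2: DF={n4,n5}
  n3: DF={n4}
  n4: DF={n6}
  n5: DF={n6}
  n6: DF=∅

DF(n2) = ["n4", "n5"]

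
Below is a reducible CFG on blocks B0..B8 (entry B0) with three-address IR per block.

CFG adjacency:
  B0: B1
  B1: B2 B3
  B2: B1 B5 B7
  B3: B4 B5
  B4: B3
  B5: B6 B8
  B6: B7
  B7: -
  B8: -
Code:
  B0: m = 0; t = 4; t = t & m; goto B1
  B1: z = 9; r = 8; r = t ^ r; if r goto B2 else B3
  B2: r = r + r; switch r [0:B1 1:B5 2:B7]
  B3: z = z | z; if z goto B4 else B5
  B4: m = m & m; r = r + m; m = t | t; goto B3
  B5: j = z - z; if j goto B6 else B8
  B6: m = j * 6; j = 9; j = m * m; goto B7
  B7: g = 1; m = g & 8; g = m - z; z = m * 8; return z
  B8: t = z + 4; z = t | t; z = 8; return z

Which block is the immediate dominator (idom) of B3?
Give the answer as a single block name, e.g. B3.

Answer: B1

Derivation:
idom tree: B1←B0 B2←B1 B3←B1 B4←B3 B5←B1 B6←B5 B7←B1 B8←B5
Dom∩ at merges:
  B1: preds {B0,B2}: {B0} ∩ {B0,B1,B2} = {B0}; idom=B0
  B3: preds {B1,B4}: {B0,B1} ∩ {B0,B1,B3,B4} = {B0,B1}; idom=B1
  B5: preds {B2,B3}: {B0,B1,B2} ∩ {B0,B1,B3} = {B0,B1}; idom=B1
  B7: preds {B2,B6}: {B0,B1,B2} ∩ {B0,B1,B5,B6} = {B0,B1}; idom=B1

idom(B3) = B1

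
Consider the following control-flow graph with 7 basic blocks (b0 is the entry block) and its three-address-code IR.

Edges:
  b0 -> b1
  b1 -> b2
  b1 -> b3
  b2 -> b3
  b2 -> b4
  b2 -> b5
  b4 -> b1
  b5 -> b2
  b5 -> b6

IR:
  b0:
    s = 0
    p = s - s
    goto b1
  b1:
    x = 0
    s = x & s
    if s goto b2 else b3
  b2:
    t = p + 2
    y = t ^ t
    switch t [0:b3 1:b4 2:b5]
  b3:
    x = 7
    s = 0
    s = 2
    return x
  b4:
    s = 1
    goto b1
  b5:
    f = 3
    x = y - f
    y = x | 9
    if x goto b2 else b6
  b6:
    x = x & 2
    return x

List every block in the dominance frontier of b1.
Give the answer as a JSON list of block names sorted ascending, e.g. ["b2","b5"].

idom tree: b1←b0 b2←b1 b3←b1 b4←b2 b5←b2 b6←b5
Join-block Dom:
  b1: preds {b0,b4}: {b0} ∩ {b0,b1,b2,b4} = {b0}; idom=b0
  b2: preds {b1,b5}: {b0,b1} ∩ {b0,b1,b2,b5} = {b0,b1}; idom=b1
  b3: preds {b1,b2}: {b0,b1} ∩ {b0,b1,b2} = {b0,b1}; idom=b1

DF walk-up:
  join b1 pred b0: · stop@b0
  join b1 pred b4: b4→b2→b1 stop@b0
  join b2 pred b1: · stop@b1
  join b2 pred b5: b5→b2 stop@b1
  join b3 pred b1: · stop@b1
  join b3 pred b2: b2 stop@b1
  b0 → ∅
  b1 → {b1}
  b2 → {b1,b2,b3}
  b3 → ∅
  b4 → {b1}
  b5 → {b2}
  b6 → ∅

DF(b1) = ["b1"]

Answer: ["b1"]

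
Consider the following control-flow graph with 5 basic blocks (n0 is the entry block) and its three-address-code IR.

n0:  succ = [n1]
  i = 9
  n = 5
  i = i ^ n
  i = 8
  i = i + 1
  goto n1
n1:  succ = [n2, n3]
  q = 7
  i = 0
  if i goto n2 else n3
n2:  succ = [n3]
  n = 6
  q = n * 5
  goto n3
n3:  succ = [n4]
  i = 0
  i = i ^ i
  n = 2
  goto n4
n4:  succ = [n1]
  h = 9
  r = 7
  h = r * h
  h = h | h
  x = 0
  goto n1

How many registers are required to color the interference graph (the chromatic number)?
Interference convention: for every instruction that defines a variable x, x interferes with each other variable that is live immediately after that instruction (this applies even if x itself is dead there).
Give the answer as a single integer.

Answer: 2

Analysis:
def/use:
  n0: {i,n} / ∅
  n1: {i,q} / ∅
  n2: {n,q} / ∅
  n3: {i,n} / ∅
  n4: {h,r,x} / ∅

Liveness:
  live n0: ∅→∅
  live n1: ∅→∅
  live n2: ∅→∅
  live n3: ∅→∅
  live n4: ∅→∅

Conflict graph:
  h — {r}
  i — {n}
  n — {i}
  q — ∅
  r — {h}
  x — ∅

Colouring:
  clique {h,r} ⇒ need ≥ 2
  assign h→r0 i→r0 n→r1 q→r0 r→r1 x→r0 — no edge inside a register ⇒ χ ≤ 2
  χ = 2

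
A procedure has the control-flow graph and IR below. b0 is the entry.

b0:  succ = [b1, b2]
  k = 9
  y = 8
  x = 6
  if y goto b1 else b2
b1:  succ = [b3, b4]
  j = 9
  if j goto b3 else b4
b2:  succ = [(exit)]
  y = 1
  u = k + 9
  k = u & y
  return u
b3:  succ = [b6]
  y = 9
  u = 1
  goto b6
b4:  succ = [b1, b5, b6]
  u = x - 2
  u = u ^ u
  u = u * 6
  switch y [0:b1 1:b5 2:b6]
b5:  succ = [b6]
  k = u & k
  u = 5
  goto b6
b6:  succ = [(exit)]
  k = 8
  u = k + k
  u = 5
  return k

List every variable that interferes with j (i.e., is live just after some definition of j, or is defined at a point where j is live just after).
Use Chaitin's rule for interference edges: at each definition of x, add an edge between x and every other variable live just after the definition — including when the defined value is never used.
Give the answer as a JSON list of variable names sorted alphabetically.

Block summaries:
  b0: def={k,x,y} ue=∅
  b1: def={j} ue=∅
  b2: def={k,u,y} ue={k}
  b3: def={u,y} ue=∅
  b4: def={u} ue={x,y}
  b5: def={k,u} ue={k,u}
  b6: def={k,u} ue=∅

Liveness:
  b0: in=∅ out={k,x,y}
  b1: in={k,x,y} out={k,x,y}
  b2: in={k} out=∅
  b3: in=∅ out=∅
  b4: in={k,x,y} out={k,u,x,y}
  b5: in={k,u} out=∅
  b6: in=∅ out=∅

Conflict graph:
  j: {k,x,y}
  k: {j,u,x,y}
  u: {k,x,y}
  x: {j,k,u,y}
  y: {j,k,u,x}

N(j) = ["k", "x", "y"]

Answer: ["k", "x", "y"]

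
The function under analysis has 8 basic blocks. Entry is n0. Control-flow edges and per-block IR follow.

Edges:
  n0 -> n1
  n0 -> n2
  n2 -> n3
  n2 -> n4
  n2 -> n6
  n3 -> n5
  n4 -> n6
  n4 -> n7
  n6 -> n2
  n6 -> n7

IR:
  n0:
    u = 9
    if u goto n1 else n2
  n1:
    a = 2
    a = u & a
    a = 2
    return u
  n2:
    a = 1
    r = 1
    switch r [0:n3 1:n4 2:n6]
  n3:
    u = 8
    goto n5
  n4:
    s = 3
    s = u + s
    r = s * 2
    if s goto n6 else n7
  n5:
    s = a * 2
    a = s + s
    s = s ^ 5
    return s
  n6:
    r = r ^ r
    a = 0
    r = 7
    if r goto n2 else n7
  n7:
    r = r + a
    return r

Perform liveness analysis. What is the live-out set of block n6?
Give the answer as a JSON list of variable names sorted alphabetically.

Block summaries:
  n0: def={u} ue=∅
  n1: def={a} ue={u}
  n2: def={a,r} ue=∅
  n3: def={u} ue=∅
  n4: def={r,s} ue={u}
  n5: def={a,s} ue={a}
  n6: def={a,r} ue={r}
  n7: def={r} ue={a,r}

Live sets:
  n0: in=∅ out={u}
  n1: in={u} out=∅
  n2: in={u} out={a,r,u}
  n3: in={a} out={a}
  n4: in={a,u} out={a,r,u}
  n5: in={a} out=∅
  n6: in={r,u} out={a,r,u}
  n7: in={a,r} out=∅

live-out(n6) = ["a", "r", "u"]

Answer: ["a", "r", "u"]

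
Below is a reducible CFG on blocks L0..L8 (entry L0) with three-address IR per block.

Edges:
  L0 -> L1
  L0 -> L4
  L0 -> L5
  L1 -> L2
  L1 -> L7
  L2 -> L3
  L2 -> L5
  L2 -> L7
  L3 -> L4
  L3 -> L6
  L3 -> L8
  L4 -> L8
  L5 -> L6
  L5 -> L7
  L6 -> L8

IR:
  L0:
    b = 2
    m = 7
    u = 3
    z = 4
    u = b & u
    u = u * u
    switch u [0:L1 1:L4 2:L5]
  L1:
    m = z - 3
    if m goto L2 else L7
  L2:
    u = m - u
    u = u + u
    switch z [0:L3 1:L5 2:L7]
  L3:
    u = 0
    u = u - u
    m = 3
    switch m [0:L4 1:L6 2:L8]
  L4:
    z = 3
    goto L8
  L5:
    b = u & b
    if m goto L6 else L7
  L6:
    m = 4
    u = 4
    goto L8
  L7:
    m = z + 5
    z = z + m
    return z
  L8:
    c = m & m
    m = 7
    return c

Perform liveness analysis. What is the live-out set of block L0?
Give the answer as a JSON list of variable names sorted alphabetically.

Answer: ["b", "m", "u", "z"]

Analysis:
Per-block:
  L0 def {b,m,u,z} use ∅
  L1 def {m} use {z}
  L2 def {u} use {m,u,z}
  L3 def {m,u} use ∅
  L4 def {z} use ∅
  L5 def {b} use {b,m,u}
  L6 def {m,u} use ∅
  L7 def {m,z} use {z}
  L8 def {c,m} use {m}

Live sets:
  L0 li=∅ lo={b,m,u,z}
  L1 li={b,u,z} lo={b,m,u,z}
  L2 li={b,m,u,z} lo={b,m,u,z}
  L3 li=∅ lo={m}
  L4 li={m} lo={m}
  L5 li={b,m,u,z} lo={z}
  L6 li=∅ lo={m}
  L7 li={z} lo=∅
  L8 li={m} lo=∅

live-out(L0) = ["b", "m", "u", "z"]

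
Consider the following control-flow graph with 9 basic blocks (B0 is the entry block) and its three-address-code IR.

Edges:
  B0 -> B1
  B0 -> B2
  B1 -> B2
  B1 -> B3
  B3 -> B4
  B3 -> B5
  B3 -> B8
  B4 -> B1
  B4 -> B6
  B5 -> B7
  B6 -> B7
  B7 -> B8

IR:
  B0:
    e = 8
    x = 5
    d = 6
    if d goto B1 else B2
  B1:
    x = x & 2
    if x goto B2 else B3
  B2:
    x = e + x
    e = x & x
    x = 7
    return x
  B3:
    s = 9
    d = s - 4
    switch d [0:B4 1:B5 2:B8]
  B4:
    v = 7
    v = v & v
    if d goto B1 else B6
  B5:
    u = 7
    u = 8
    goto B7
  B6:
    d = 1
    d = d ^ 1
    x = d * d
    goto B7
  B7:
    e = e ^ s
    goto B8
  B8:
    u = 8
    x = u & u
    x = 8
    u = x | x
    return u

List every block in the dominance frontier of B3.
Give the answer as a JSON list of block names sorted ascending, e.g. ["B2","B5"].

idom tree: B1←B0 B2←B0 B3←B1 B4←B3 B5←B3 B6←B4 B7←B3 B8←B3
Dom at joins:
  B1: preds {B0,B4}: {B0} ∩ {B0,B1,B3,B4} = {B0}; idom=B0
  B2: preds {B0,B1}: {B0} ∩ {B0,B1} = {B0}; idom=B0
  B7: preds {B5,B6}: {B0,B1,B3,B5} ∩ {B0,B1,B3,B4,B6} = {B0,B1,B3}; idom=B3
  B8: preds {B3,B7}: {B0,B1,B3} ∩ {B0,B1,B3,B7} = {B0,B1,B3}; idom=B3

DF walk-up:
  B1←B0: walk · to B0
  B1←B4: walk B4→B3→B1 to B0
  B2←B0: walk · to B0
  B2←B1: walk B1 to B0
  B7←B5: walk B5 to B3
  B7←B6: walk B6→B4 to B3
  B8←B3: walk · to B3
  B8←B7: walk B7 to B3
  B0: DF=∅
  B1: DF={B1,B2}
  B2: DF=∅
  B3: DF={B1}
  B4: DF={B1,B7}
  B5: DF={B7}
  B6: DF={B7}
  B7: DF={B8}
  B8: DF=∅

DF(B3) = ["B1"]

Answer: ["B1"]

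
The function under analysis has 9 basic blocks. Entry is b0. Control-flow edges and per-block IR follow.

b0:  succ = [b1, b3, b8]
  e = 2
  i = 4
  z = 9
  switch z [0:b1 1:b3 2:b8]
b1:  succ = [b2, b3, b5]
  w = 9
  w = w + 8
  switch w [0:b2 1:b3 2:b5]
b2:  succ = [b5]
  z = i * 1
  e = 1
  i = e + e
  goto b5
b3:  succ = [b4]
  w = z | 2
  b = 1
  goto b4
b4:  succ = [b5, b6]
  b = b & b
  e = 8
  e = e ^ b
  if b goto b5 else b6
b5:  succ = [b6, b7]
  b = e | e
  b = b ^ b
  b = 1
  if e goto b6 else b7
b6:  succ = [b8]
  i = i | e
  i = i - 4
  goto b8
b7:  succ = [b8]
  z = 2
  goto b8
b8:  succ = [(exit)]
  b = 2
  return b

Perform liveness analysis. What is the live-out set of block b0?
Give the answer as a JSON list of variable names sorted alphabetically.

def/use:
  b0: def={e,i,z} ue=∅
  b1: def={w} ue=∅
  b2: def={e,i,z} ue={i}
  b3: def={b,w} ue={z}
  b4: def={b,e} ue={b}
  b5: def={b} ue={e}
  b6: def={i} ue={e,i}
  b7: def={z} ue=∅
  b8: def={b} ue=∅

Backward fixpoint:
  b0: in=∅ out={e,i,z}
  b1: in={e,i,z} out={e,i,z}
  b2: in={i} out={e,i}
  b3: in={i,z} out={b,i}
  b4: in={b,i} out={e,i}
  b5: in={e,i} out={e,i}
  b6: in={e,i} out=∅
  b7: in=∅ out=∅
  b8: in=∅ out=∅

live-out(b0) = ["e", "i", "z"]

Answer: ["e", "i", "z"]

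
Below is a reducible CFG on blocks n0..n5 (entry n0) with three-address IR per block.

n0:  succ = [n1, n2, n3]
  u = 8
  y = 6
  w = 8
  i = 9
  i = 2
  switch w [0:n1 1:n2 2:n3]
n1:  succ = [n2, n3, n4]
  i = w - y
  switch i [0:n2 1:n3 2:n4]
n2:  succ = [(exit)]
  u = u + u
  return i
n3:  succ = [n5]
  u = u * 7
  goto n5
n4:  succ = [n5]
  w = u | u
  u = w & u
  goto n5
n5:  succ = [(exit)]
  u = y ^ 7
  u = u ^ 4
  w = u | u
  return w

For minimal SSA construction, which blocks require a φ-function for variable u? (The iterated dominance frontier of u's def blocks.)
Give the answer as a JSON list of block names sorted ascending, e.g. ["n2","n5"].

idom tree: n1←n0 n2←n0 n3←n0 n4←n1 n5←n0
Join-block Dom:
  n2: preds {n0,n1}: {n0} ∩ {n0,n1} = {n0}; idom=n0
  n3: preds {n0,n1}: {n0} ∩ {n0,n1} = {n0}; idom=n0
  n5: preds {n3,n4}: {n0,n3} ∩ {n0,n1,n4} = {n0}; idom=n0

DF derivation:
  join n2 pred n0: · stop@n0
  join n2 pred n1: n1 stop@n0
  join n3 pred n0: · stop@n0
  join n3 pred n1: n1 stop@n0
  join n5 pred n3: n3 stop@n0
  join n5 pred n4: n4→n1 stop@n0
  DF(n0)=∅
  DF(n1)={n2,n3,n5}
  DF(n2)=∅
  DF(n3)={n5}
  DF(n4)={n5}
  DF(n5)=∅

φ for u: defs {n0,n2,n3,n4,n5}
  DF⁺ = {n5}

Answer: ["n5"]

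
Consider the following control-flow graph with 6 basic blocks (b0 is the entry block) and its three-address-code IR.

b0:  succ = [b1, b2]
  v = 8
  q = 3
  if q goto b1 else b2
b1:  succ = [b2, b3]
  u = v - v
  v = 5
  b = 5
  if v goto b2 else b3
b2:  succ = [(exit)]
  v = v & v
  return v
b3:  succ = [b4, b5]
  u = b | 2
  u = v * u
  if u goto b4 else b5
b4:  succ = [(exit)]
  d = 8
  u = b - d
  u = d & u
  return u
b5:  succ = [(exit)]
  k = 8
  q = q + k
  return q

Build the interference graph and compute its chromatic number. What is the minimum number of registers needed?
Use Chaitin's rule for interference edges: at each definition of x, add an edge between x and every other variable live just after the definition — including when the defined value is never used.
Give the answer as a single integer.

Answer: 4

Analysis:
Block summaries:
  b0: {q,v} / ∅
  b1: {b,u,v} / {v}
  b2: {v} / {v}
  b3: {u} / {b,v}
  b4: {d,u} / {b}
  b5: {k,q} / {q}

Backward fixpoint:
  b0 li=∅ lo={q,v}
  b1 li={q,v} lo={b,q,v}
  b2 li={v} lo=∅
  b3 li={b,q,v} lo={b,q}
  b4 li={b} lo=∅
  b5 li={q} lo=∅

Interference:
  b — {d,q,u,v}
  d — {b,u}
  k — {q}
  q — {b,k,u,v}
  u — {b,d,q,v}
  v — {b,q,u}

Colouring:
  {b,q,u,v} pairwise interfere (4-clique) ⇒ χ ≥ 4
  assign b→r0 d→r1 k→r0 q→r1 u→r2 v→r3 — no edge inside a register ⇒ χ ≤ 4
  χ = 4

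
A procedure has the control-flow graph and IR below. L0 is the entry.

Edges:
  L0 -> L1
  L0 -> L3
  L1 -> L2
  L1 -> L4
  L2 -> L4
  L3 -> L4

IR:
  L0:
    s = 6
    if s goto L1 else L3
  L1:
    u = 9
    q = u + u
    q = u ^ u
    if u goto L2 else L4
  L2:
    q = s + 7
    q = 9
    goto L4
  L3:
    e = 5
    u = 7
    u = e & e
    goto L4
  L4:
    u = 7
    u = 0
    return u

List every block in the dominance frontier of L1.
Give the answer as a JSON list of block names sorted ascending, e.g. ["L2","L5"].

idom tree: L1←L0 L2←L1 L3←L0 L4←L0
Dom∩ at merges:
  L4: preds {L1,L2,L3}: {L0,L1} ∩ {L0,L1,L2} ∩ {L0,L3} = {L0}; idom=L0

Frontier:
  L4←L1: walk L1 to L0
  L4←L2: walk L2→L1 to L0
  L4←L3: walk L3 to L0
  L0: DF=∅
  L1: DF={L4}
  L2: DF={L4}
  L3: DF={L4}
  L4: DF=∅

DF(L1) = ["L4"]

Answer: ["L4"]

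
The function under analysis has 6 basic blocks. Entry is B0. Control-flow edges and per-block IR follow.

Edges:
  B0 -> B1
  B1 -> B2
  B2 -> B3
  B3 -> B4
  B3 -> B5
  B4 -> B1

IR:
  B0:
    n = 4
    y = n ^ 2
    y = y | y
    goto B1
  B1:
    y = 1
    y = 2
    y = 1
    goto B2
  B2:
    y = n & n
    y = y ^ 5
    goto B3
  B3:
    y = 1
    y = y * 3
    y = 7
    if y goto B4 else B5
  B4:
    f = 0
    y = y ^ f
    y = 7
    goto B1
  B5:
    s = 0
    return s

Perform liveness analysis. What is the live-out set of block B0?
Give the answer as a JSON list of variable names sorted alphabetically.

Per-block:
  B0 def {n,y} use ∅
  B1 def {y} use ∅
  B2 def {y} use {n}
  B3 def {y} use ∅
  B4 def {f,y} use {y}
  B5 def {s} use ∅

Backward fixpoint:
  B0 li=∅ lo={n}
  B1 li={n} lo={n}
  B2 li={n} lo={n}
  B3 li={n} lo={n,y}
  B4 li={n,y} lo={n}
  B5 li=∅ lo=∅

live-out(B0) = ["n"]

Answer: ["n"]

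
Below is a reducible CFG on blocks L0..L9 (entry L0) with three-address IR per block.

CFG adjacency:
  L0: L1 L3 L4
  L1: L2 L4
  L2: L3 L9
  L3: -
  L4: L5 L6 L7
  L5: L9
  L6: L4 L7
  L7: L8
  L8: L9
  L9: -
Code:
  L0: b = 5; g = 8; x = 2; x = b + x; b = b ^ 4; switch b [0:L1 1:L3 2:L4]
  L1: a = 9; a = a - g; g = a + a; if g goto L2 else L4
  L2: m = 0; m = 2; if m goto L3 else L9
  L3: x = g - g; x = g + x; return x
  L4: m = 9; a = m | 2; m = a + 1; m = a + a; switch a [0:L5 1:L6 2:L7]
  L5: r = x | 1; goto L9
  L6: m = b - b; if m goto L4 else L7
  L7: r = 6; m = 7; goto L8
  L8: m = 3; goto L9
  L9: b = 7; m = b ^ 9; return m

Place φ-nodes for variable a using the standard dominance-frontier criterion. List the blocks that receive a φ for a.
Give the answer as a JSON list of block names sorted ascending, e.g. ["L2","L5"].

Answer: ["L3", "L4", "L9"]

Derivation:
idom tree: L1←L0 L2←L1 L3←L0 L4←L0 L5←L4 L6←L4 L7←L4 L8←L7 L9←L0
Join-block Dom:
  L3: preds {L0,L2}: {L0} ∩ {L0,L1,L2} = {L0}; idom=L0
  L4: preds {L0,L1,L6}: {L0} ∩ {L0,L1} ∩ {L0,L4,L6} = {L0}; idom=L0
  L7: preds {L4,L6}: {L0,L4} ∩ {L0,L4,L6} = {L0,L4}; idom=L4
  L9: preds {L2,L5,L8}: {L0,L1,L2} ∩ {L0,L4,L5} ∩ {L0,L4,L7,L8} = {L0}; idom=L0

DF derivation:
  join L3 pred L0: · stop@L0
  join L3 pred L2: L2→L1 stop@L0
  join L4 pred L0: · stop@L0
  join L4 pred L1: L1 stop@L0
  join L4 pred L6: L6→L4 stop@L0
  join L7 pred L4: · stop@L4
  join L7 pred L6: L6 stop@L4
  join L9 pred L2: L2→L1 stop@L0
  join L9 pred L5: L5→L4 stop@L0
  join L9 pred L8: L8→L7→L4 stop@L0
  DF(L0)=∅
  DF(L1)={L3,L4,L9}
  DF(L2)={L3,L9}
  DF(L3)=∅
  DF(L4)={L4,L9}
  DF(L5)={L9}
  DF(L6)={L4,L7}
  DF(L7)={L9}
  DF(L8)={L9}
  DF(L9)=∅

φ for a: defs {L1,L4}
  DF⁺ = {L3,L4,L9}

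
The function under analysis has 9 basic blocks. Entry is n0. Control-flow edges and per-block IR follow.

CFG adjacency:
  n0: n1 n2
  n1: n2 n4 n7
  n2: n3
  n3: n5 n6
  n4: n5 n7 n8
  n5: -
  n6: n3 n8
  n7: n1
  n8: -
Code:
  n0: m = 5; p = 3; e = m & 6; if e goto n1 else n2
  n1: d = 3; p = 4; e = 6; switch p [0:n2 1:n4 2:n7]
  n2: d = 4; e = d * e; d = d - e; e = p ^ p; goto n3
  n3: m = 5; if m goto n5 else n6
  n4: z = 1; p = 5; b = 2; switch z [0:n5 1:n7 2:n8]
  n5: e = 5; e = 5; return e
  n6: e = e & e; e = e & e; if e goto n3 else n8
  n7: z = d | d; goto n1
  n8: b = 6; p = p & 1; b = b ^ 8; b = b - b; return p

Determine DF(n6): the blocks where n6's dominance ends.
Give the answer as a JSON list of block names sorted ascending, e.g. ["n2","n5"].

idom tree: n1←n0 n2←n0 n3←n2 n4←n1 n5←n0 n6←n3 n7←n1 n8←n0
Dom at joins:
  n1: preds {n0,n7}: {n0} ∩ {n0,n1,n7} = {n0}; idom=n0
  n2: preds {n0,n1}: {n0} ∩ {n0,n1} = {n0}; idom=n0
  n3: preds {n2,n6}: {n0,n2} ∩ {n0,n2,n3,n6} = {n0,n2}; idom=n2
  n5: preds {n3,n4}: {n0,n2,n3} ∩ {n0,n1,n4} = {n0}; idom=n0
  n7: preds {n1,n4}: {n0,n1} ∩ {n0,n1,n4} = {n0,n1}; idom=n1
  n8: preds {n4,n6}: {n0,n1,n4} ∩ {n0,n2,n3,n6} = {n0}; idom=n0

DF walk-up:
  join n1 pred n0: · stop@n0
  join n1 pred n7: n7→n1 stop@n0
  join n2 pred n0: · stop@n0
  join n2 pred n1: n1 stop@n0
  join n3 pred n2: · stop@n2
  join n3 pred n6: n6→n3 stop@n2
  join n5 pred n3: n3→n2 stop@n0
  join n5 pred n4: n4→n1 stop@n0
  join n7 pred n1: · stop@n1
  join n7 pred n4: n4 stop@n1
  join n8 pred n4: n4→n1 stop@n0
  join n8 pred n6: n6→n3→n2 stop@n0
  n0: DF=∅
  n1: DF={n1,n2,n5,n8}
  n2: DF={n5,n8}
  n3: DF={n3,n5,n8}
  n4: DF={n5,n7,n8}
  n5: DF=∅
  n6: DF={n3,n8}
  n7: DF={n1}
  n8: DF=∅

DF(n6) = ["n3", "n8"]

Answer: ["n3", "n8"]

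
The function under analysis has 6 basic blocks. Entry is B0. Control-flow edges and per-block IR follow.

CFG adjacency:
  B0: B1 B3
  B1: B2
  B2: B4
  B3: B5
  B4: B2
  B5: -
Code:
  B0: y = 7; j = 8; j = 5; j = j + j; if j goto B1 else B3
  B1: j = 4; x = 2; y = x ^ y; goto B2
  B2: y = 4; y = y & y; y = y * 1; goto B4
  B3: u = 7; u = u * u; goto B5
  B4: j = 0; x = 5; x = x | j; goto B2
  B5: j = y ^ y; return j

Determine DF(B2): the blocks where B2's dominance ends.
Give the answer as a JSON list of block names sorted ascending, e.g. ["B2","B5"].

idom tree: B1←B0 B2←B1 B3←B0 B4←B2 B5←B3
Dom∩ at merges:
  B2: preds {B1,B4}: {B0,B1} ∩ {B0,B1,B2,B4} = {B0,B1}; idom=B1

DF walk-up:
  join B2 pred B1: · stop@B1
  join B2 pred B4: B4→B2 stop@B1
  B0: DF=∅
  B1: DF=∅
  B2: DF={B2}
  B3: DF=∅
  B4: DF={B2}
  B5: DF=∅

DF(B2) = ["B2"]

Answer: ["B2"]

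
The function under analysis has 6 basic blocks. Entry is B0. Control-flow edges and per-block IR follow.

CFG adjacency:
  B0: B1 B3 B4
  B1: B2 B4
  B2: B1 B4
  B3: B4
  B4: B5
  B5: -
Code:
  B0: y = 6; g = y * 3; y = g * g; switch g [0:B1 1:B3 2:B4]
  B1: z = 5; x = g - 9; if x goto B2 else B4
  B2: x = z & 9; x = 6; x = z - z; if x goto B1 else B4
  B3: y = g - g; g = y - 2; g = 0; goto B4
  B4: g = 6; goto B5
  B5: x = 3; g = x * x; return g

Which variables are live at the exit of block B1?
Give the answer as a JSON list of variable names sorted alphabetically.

Answer: ["g", "z"]

Analysis:
def/use:
  B0: def={g,y} ue=∅
  B1: def={x,z} ue={g}
  B2: def={x} ue={z}
  B3: def={g,y} ue={g}
  B4: def={g} ue=∅
  B5: def={g,x} ue=∅

Live sets:
  B0 li=∅ lo={g}
  B1 li={g} lo={g,z}
  B2 li={g,z} lo={g}
  B3 li={g} lo=∅
  B4 li=∅ lo=∅
  B5 li=∅ lo=∅

live-out(B1) = ["g", "z"]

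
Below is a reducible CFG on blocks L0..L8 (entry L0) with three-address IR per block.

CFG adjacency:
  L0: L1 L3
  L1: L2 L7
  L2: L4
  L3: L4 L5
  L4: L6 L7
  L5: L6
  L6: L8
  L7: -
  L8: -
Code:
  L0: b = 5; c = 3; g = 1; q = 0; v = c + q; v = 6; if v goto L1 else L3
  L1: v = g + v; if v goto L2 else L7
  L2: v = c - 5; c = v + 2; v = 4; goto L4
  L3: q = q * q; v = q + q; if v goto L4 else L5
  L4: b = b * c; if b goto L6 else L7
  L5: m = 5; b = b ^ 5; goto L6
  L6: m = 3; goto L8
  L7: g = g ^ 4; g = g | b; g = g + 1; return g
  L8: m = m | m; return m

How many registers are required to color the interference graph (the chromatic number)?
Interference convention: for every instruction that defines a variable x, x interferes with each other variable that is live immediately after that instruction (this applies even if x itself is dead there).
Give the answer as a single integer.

Answer: 5

Derivation:
def/use:
  L0 def {b,c,g,q,v} use ∅
  L1 def {v} use {g,v}
  L2 def {c,v} use {c}
  L3 def {q,v} use {q}
  L4 def {b} use {b,c}
  L5 def {b,m} use {b}
  L6 def {m} use ∅
  L7 def {g} use {b,g}
  L8 def {m} use {m}

Live sets:
  live L0: ∅→{b,c,g,q,v}
  live L1: {b,c,g,v}→{b,c,g}
  live L2: {b,c,g}→{b,c,g}
  live L3: {b,c,g,q}→{b,c,g}
  live L4: {b,c,g}→{b,g}
  live L5: {b}→∅
  live L6: ∅→{m}
  live L7: {b,g}→∅
  live L8: {m}→∅

Conflict graph:
  b↔{c,g,m,q,v}
  c↔{b,g,q,v}
  g↔{b,c,q,v}
  m↔{b}
  q↔{b,c,g,v}
  v↔{b,c,g,q}

Registers:
  {b,c,g,q,v} pairwise interfere (5-clique) ⇒ χ ≥ 5
  5-colouring: R0={b}  R1={c,m}  R2={g}  R3={q}  R4={v}
  χ = 5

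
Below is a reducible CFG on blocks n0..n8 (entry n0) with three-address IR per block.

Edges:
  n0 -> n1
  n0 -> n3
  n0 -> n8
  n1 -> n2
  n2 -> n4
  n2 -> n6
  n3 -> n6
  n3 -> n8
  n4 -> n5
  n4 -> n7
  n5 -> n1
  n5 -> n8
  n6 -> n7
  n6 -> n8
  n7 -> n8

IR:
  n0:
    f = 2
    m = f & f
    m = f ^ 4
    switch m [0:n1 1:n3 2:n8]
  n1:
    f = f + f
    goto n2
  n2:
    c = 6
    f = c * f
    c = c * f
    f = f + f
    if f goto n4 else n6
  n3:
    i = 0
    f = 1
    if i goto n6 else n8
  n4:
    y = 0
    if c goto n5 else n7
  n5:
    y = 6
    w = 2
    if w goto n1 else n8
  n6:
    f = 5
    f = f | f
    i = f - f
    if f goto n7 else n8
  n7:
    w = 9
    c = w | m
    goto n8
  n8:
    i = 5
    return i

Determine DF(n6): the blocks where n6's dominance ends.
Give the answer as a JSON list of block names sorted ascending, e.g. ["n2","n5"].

idom tree: n1←n0 n2←n1 n3←n0 n4←n2 n5←n4 n6←n0 n7←n0 n8←n0
Dom∩ at merges:
  n1: preds {n0,n5}: {n0} ∩ {n0,n1,n2,n4,n5} = {n0}; idom=n0
  n6: preds {n2,n3}: {n0,n1,n2} ∩ {n0,n3} = {n0}; idom=n0
  n7: preds {n4,n6}: {n0,n1,n2,n4} ∩ {n0,n6} = {n0}; idom=n0
  n8: preds {n0,n3,n5,n6,n7}: {n0} ∩ {n0,n3} ∩ {n0,n1,n2,n4,n5} ∩ {n0,n6} ∩ {n0,n7} = {n0}; idom=n0

DF walk-up:
  n1←n0: walk · to n0
  n1←n5: walk n5→n4→n2→n1 to n0
  n6←n2: walk n2→n1 to n0
  n6←n3: walk n3 to n0
  n7←n4: walk n4→n2→n1 to n0
  n7←n6: walk n6 to n0
  n8←n0: walk · to n0
  n8←n3: walk n3 to n0
  n8←n5: walk n5→n4→n2→n1 to n0
  n8←n6: walk n6 to n0
  n8←n7: walk n7 to n0
  n0 → ∅
  n1 → {n1,n6,n7,n8}
  n2 → {n1,n6,n7,n8}
  n3 → {n6,n8}
  n4 → {n1,n7,n8}
  n5 → {n1,n8}
  n6 → {n7,n8}
  n7 → {n8}
  n8 → ∅

DF(n6) = ["n7", "n8"]

Answer: ["n7", "n8"]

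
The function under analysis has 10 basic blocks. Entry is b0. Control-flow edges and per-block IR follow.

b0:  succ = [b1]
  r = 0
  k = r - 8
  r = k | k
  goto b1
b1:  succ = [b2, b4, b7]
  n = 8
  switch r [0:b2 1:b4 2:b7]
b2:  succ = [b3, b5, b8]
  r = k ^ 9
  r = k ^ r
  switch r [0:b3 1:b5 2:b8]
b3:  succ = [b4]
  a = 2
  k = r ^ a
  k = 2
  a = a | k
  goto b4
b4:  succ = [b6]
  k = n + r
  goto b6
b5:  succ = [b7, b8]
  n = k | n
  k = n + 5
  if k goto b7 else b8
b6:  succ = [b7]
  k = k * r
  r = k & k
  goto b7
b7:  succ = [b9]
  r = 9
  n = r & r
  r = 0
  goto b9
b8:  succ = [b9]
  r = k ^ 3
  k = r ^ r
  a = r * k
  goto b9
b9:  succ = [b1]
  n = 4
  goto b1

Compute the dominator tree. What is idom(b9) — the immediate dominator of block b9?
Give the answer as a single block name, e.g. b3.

idom tree: b1←b0 b2←b1 b3←b2 b4←b1 b5←b2 b6←b4 b7←b1 b8←b2 b9←b1
Dom at joins:
  b1: preds {b0,b9}: {b0} ∩ {b0,b1,b9} = {b0}; idom=b0
  b4: preds {b1,b3}: {b0,b1} ∩ {b0,b1,b2,b3} = {b0,b1}; idom=b1
  b7: preds {b1,b5,b6}: {b0,b1} ∩ {b0,b1,b2,b5} ∩ {b0,b1,b4,b6} = {b0,b1}; idom=b1
  b8: preds {b2,b5}: {b0,b1,b2} ∩ {b0,b1,b2,b5} = {b0,b1,b2}; idom=b2
  b9: preds {b7,b8}: {b0,b1,b7} ∩ {b0,b1,b2,b8} = {b0,b1}; idom=b1

idom(b9) = b1

Answer: b1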